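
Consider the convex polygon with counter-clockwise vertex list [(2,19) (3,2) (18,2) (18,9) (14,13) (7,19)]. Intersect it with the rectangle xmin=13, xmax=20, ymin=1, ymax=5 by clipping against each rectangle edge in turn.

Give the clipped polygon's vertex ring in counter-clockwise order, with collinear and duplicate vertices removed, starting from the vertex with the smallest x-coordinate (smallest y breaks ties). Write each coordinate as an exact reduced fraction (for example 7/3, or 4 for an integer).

1. After x ≥ 13: [(13,2) (18,2) (18,9) (14,13) (13,97/7)]
2. After x ≤ 20: [(13,2) (18,2) (18,9) (14,13) (13,97/7)]
3. After y ≥ 1: [(13,2) (18,2) (18,9) (14,13) (13,97/7)]
4. After y ≤ 5: [(13,5) (13,2) (18,2) (18,5)]
5. Canonical ring: [(13,2) (18,2) (18,5) (13,5)]

Clipped polygon: [(13,2) (18,2) (18,5) (13,5)]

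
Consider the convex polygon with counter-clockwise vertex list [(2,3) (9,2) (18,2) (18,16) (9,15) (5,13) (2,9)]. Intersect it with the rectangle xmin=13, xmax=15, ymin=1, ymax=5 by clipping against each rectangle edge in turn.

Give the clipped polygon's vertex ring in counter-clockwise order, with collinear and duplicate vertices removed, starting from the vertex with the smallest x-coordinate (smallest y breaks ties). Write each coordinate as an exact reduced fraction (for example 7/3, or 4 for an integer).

Clipped polygon: [(13,2) (15,2) (15,5) (13,5)]

1. After x ≥ 13: [(13,2) (18,2) (18,16) (13,139/9)]
2. After x ≤ 15: [(13,2) (15,2) (15,47/3) (13,139/9)]
3. After y ≥ 1: [(13,2) (15,2) (15,47/3) (13,139/9)]
4. After y ≤ 5: [(13,5) (13,2) (15,2) (15,5)]
5. Canonical ring: [(13,2) (15,2) (15,5) (13,5)]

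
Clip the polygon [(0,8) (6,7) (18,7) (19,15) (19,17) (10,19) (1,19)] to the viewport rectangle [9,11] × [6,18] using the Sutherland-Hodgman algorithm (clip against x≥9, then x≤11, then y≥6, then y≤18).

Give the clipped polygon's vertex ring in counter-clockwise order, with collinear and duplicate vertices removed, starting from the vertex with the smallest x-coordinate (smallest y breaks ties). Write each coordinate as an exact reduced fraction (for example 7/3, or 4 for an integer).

Clipped polygon: [(9,7) (11,7) (11,18) (9,18)]

1. After x ≥ 9: [(9,7) (18,7) (19,15) (19,17) (10,19) (9,19)]
2. After x ≤ 11: [(9,7) (11,7) (11,169/9) (10,19) (9,19)]
3. After y ≥ 6: [(9,7) (11,7) (11,169/9) (10,19) (9,19)]
4. After y ≤ 18: [(9,18) (9,7) (11,7) (11,18)]
5. Canonical ring: [(9,7) (11,7) (11,18) (9,18)]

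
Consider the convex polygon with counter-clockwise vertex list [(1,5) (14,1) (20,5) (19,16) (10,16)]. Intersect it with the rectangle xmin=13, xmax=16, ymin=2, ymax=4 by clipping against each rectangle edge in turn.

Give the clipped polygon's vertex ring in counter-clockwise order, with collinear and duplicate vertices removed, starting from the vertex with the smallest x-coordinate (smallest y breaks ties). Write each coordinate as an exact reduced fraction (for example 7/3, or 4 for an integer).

1. After x ≥ 13: [(13,17/13) (14,1) (20,5) (19,16) (13,16)]
2. After x ≤ 16: [(13,17/13) (14,1) (16,7/3) (16,16) (13,16)]
3. After y ≥ 2: [(13,2) (31/2,2) (16,7/3) (16,16) (13,16)]
4. After y ≤ 4: [(13,4) (13,2) (31/2,2) (16,7/3) (16,4)]
5. Canonical ring: [(13,2) (31/2,2) (16,7/3) (16,4) (13,4)]

Clipped polygon: [(13,2) (31/2,2) (16,7/3) (16,4) (13,4)]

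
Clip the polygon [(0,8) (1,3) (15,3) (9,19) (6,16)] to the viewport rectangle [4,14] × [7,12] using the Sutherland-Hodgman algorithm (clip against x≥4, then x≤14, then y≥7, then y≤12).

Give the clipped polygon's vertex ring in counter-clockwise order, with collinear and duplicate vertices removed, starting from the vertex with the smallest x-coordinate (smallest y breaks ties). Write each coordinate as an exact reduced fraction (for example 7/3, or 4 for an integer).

1. After x ≥ 4: [(4,40/3) (4,3) (15,3) (9,19) (6,16)]
2. After x ≤ 14: [(4,40/3) (4,3) (14,3) (14,17/3) (9,19) (6,16)]
3. After y ≥ 7: [(4,40/3) (4,7) (27/2,7) (9,19) (6,16)]
4. After y ≤ 12: [(4,12) (4,7) (27/2,7) (93/8,12)]
5. Canonical ring: [(4,7) (27/2,7) (93/8,12) (4,12)]

Clipped polygon: [(4,7) (27/2,7) (93/8,12) (4,12)]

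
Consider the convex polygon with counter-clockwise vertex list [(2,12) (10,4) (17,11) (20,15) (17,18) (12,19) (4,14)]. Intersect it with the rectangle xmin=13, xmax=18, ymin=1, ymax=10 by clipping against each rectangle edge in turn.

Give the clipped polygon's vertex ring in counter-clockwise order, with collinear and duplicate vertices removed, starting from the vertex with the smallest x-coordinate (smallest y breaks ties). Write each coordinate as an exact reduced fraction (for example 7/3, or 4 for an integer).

Clipped polygon: [(13,7) (16,10) (13,10)]

1. After x ≥ 13: [(13,7) (17,11) (20,15) (17,18) (13,94/5)]
2. After x ≤ 18: [(13,7) (17,11) (18,37/3) (18,17) (17,18) (13,94/5)]
3. After y ≥ 1: [(13,7) (17,11) (18,37/3) (18,17) (17,18) (13,94/5)]
4. After y ≤ 10: [(13,10) (13,7) (16,10)]
5. Canonical ring: [(13,7) (16,10) (13,10)]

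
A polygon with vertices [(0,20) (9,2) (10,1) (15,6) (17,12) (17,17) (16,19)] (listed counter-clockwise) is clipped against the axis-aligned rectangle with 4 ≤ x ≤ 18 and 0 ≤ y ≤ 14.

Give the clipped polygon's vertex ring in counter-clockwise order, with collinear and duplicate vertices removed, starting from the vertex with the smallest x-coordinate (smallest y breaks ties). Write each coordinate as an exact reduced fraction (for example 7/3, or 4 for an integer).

1. After x ≥ 4: [(4,79/4) (4,12) (9,2) (10,1) (15,6) (17,12) (17,17) (16,19)]
2. After x ≤ 18: [(4,79/4) (4,12) (9,2) (10,1) (15,6) (17,12) (17,17) (16,19)]
3. After y ≥ 0: [(4,79/4) (4,12) (9,2) (10,1) (15,6) (17,12) (17,17) (16,19)]
4. After y ≤ 14: [(4,14) (4,12) (9,2) (10,1) (15,6) (17,12) (17,14)]
5. Canonical ring: [(4,12) (9,2) (10,1) (15,6) (17,12) (17,14) (4,14)]

Clipped polygon: [(4,12) (9,2) (10,1) (15,6) (17,12) (17,14) (4,14)]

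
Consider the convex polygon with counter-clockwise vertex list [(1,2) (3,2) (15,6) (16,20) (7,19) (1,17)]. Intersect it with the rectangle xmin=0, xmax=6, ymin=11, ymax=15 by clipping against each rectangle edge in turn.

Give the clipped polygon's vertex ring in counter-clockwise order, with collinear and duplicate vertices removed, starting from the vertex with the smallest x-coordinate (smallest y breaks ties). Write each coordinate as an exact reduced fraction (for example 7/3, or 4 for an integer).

Clipped polygon: [(1,11) (6,11) (6,15) (1,15)]

1. After x ≥ 0: [(1,2) (3,2) (15,6) (16,20) (7,19) (1,17)]
2. After x ≤ 6: [(1,2) (3,2) (6,3) (6,56/3) (1,17)]
3. After y ≥ 11: [(1,11) (6,11) (6,56/3) (1,17)]
4. After y ≤ 15: [(1,15) (1,11) (6,11) (6,15)]
5. Canonical ring: [(1,11) (6,11) (6,15) (1,15)]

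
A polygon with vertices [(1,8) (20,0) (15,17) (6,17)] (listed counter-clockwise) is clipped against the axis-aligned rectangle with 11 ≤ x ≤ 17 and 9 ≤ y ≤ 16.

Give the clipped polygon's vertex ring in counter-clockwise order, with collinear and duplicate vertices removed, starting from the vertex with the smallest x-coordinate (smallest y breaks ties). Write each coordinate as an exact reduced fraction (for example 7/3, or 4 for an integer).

1. After x ≥ 11: [(11,72/19) (20,0) (15,17) (11,17)]
2. After x ≤ 17: [(11,72/19) (17,24/19) (17,51/5) (15,17) (11,17)]
3. After y ≥ 9: [(11,9) (17,9) (17,51/5) (15,17) (11,17)]
4. After y ≤ 16: [(11,16) (11,9) (17,9) (17,51/5) (260/17,16)]
5. Canonical ring: [(11,9) (17,9) (17,51/5) (260/17,16) (11,16)]

Clipped polygon: [(11,9) (17,9) (17,51/5) (260/17,16) (11,16)]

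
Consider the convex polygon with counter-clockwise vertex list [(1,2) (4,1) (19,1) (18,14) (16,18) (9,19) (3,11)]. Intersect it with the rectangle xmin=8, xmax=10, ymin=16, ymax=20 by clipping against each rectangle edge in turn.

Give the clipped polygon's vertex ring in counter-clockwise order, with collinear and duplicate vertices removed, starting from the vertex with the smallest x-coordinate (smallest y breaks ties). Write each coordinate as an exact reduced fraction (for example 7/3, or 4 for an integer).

Clipped polygon: [(8,16) (10,16) (10,132/7) (9,19) (8,53/3)]

1. After x ≥ 8: [(8,1) (19,1) (18,14) (16,18) (9,19) (8,53/3)]
2. After x ≤ 10: [(8,1) (10,1) (10,132/7) (9,19) (8,53/3)]
3. After y ≥ 16: [(8,16) (10,16) (10,132/7) (9,19) (8,53/3)]
4. After y ≤ 20: [(8,16) (10,16) (10,132/7) (9,19) (8,53/3)]
5. Canonical ring: [(8,16) (10,16) (10,132/7) (9,19) (8,53/3)]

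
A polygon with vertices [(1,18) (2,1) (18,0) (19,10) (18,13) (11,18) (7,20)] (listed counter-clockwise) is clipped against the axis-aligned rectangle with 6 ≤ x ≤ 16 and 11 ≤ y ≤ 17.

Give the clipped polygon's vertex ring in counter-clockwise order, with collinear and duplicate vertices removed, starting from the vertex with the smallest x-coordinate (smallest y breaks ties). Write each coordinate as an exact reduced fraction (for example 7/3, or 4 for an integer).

1. After x ≥ 6: [(6,59/3) (6,3/4) (18,0) (19,10) (18,13) (11,18) (7,20)]
2. After x ≤ 16: [(6,59/3) (6,3/4) (16,1/8) (16,101/7) (11,18) (7,20)]
3. After y ≥ 11: [(6,59/3) (6,11) (16,11) (16,101/7) (11,18) (7,20)]
4. After y ≤ 17: [(6,17) (6,11) (16,11) (16,101/7) (62/5,17)]
5. Canonical ring: [(6,11) (16,11) (16,101/7) (62/5,17) (6,17)]

Clipped polygon: [(6,11) (16,11) (16,101/7) (62/5,17) (6,17)]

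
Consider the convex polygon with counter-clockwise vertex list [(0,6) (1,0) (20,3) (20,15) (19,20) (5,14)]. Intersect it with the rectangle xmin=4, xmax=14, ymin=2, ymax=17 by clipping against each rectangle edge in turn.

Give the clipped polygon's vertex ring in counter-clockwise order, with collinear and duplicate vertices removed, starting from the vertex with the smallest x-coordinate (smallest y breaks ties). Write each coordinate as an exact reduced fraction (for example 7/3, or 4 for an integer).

Clipped polygon: [(4,2) (41/3,2) (14,39/19) (14,17) (12,17) (5,14) (4,62/5)]

1. After x ≥ 4: [(4,62/5) (4,9/19) (20,3) (20,15) (19,20) (5,14)]
2. After x ≤ 14: [(4,62/5) (4,9/19) (14,39/19) (14,125/7) (5,14)]
3. After y ≥ 2: [(4,62/5) (4,2) (41/3,2) (14,39/19) (14,125/7) (5,14)]
4. After y ≤ 17: [(4,62/5) (4,2) (41/3,2) (14,39/19) (14,17) (12,17) (5,14)]
5. Canonical ring: [(4,2) (41/3,2) (14,39/19) (14,17) (12,17) (5,14) (4,62/5)]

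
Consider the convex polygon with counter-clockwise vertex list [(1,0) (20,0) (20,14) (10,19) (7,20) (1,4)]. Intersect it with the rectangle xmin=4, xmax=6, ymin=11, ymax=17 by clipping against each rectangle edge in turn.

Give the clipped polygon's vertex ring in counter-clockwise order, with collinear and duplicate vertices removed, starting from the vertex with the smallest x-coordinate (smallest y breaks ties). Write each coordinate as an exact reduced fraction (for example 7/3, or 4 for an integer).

1. After x ≥ 4: [(4,0) (20,0) (20,14) (10,19) (7,20) (4,12)]
2. After x ≤ 6: [(4,0) (6,0) (6,52/3) (4,12)]
3. After y ≥ 11: [(4,11) (6,11) (6,52/3) (4,12)]
4. After y ≤ 17: [(4,11) (6,11) (6,17) (47/8,17) (4,12)]
5. Canonical ring: [(4,11) (6,11) (6,17) (47/8,17) (4,12)]

Clipped polygon: [(4,11) (6,11) (6,17) (47/8,17) (4,12)]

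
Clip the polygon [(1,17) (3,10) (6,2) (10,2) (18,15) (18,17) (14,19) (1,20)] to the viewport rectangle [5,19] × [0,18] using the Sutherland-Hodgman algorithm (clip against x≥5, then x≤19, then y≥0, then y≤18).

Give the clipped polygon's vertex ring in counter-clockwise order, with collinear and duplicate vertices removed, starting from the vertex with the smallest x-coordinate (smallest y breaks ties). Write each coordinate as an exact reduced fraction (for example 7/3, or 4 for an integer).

Clipped polygon: [(5,14/3) (6,2) (10,2) (18,15) (18,17) (16,18) (5,18)]

1. After x ≥ 5: [(5,14/3) (6,2) (10,2) (18,15) (18,17) (14,19) (5,256/13)]
2. After x ≤ 19: [(5,14/3) (6,2) (10,2) (18,15) (18,17) (14,19) (5,256/13)]
3. After y ≥ 0: [(5,14/3) (6,2) (10,2) (18,15) (18,17) (14,19) (5,256/13)]
4. After y ≤ 18: [(5,18) (5,14/3) (6,2) (10,2) (18,15) (18,17) (16,18)]
5. Canonical ring: [(5,14/3) (6,2) (10,2) (18,15) (18,17) (16,18) (5,18)]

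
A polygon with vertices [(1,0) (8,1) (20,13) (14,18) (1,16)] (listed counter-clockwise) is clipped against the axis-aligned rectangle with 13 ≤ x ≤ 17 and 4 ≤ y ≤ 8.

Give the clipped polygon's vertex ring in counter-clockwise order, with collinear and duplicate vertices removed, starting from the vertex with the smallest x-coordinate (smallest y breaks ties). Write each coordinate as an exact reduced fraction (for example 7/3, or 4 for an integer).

Clipped polygon: [(13,6) (15,8) (13,8)]

1. After x ≥ 13: [(13,6) (20,13) (14,18) (13,232/13)]
2. After x ≤ 17: [(13,6) (17,10) (17,31/2) (14,18) (13,232/13)]
3. After y ≥ 4: [(13,6) (17,10) (17,31/2) (14,18) (13,232/13)]
4. After y ≤ 8: [(13,8) (13,6) (15,8)]
5. Canonical ring: [(13,6) (15,8) (13,8)]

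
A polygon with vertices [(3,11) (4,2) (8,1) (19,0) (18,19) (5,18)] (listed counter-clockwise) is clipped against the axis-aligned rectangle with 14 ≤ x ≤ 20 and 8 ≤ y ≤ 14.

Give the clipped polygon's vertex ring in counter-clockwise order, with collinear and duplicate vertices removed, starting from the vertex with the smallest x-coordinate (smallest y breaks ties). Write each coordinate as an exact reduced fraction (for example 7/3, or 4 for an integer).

1. After x ≥ 14: [(14,5/11) (19,0) (18,19) (14,243/13)]
2. After x ≤ 20: [(14,5/11) (19,0) (18,19) (14,243/13)]
3. After y ≥ 8: [(14,8) (353/19,8) (18,19) (14,243/13)]
4. After y ≤ 14: [(14,14) (14,8) (353/19,8) (347/19,14)]
5. Canonical ring: [(14,8) (353/19,8) (347/19,14) (14,14)]

Clipped polygon: [(14,8) (353/19,8) (347/19,14) (14,14)]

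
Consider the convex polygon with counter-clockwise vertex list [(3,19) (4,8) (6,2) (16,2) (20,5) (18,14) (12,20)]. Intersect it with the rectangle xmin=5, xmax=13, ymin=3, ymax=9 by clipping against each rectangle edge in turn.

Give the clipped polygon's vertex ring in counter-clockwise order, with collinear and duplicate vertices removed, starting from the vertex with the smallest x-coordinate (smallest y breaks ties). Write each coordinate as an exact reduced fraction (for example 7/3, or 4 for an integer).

1. After x ≥ 5: [(5,173/9) (5,5) (6,2) (16,2) (20,5) (18,14) (12,20)]
2. After x ≤ 13: [(5,173/9) (5,5) (6,2) (13,2) (13,19) (12,20)]
3. After y ≥ 3: [(5,173/9) (5,5) (17/3,3) (13,3) (13,19) (12,20)]
4. After y ≤ 9: [(5,9) (5,5) (17/3,3) (13,3) (13,9)]
5. Canonical ring: [(5,5) (17/3,3) (13,3) (13,9) (5,9)]

Clipped polygon: [(5,5) (17/3,3) (13,3) (13,9) (5,9)]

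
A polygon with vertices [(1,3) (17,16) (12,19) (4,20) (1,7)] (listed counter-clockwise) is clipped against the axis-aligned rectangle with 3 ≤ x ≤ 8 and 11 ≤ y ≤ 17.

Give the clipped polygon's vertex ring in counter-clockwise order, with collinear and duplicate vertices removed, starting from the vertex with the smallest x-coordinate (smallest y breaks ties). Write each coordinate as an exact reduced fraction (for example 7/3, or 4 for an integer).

Clipped polygon: [(3,11) (8,11) (8,17) (43/13,17) (3,47/3)]

1. After x ≥ 3: [(3,37/8) (17,16) (12,19) (4,20) (3,47/3)]
2. After x ≤ 8: [(3,37/8) (8,139/16) (8,39/2) (4,20) (3,47/3)]
3. After y ≥ 11: [(3,11) (8,11) (8,39/2) (4,20) (3,47/3)]
4. After y ≤ 17: [(3,11) (8,11) (8,17) (43/13,17) (3,47/3)]
5. Canonical ring: [(3,11) (8,11) (8,17) (43/13,17) (3,47/3)]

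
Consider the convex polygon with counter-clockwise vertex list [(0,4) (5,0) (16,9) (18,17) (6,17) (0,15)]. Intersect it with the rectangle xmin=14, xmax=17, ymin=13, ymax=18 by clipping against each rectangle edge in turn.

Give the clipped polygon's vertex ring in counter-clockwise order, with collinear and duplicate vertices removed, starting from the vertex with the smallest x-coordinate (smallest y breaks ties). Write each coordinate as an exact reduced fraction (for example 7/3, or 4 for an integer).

Clipped polygon: [(14,13) (17,13) (17,17) (14,17)]

1. After x ≥ 14: [(14,81/11) (16,9) (18,17) (14,17)]
2. After x ≤ 17: [(14,81/11) (16,9) (17,13) (17,17) (14,17)]
3. After y ≥ 13: [(14,13) (17,13) (17,13) (17,17) (14,17)]
4. After y ≤ 18: [(14,13) (17,13) (17,13) (17,17) (14,17)]
5. Canonical ring: [(14,13) (17,13) (17,17) (14,17)]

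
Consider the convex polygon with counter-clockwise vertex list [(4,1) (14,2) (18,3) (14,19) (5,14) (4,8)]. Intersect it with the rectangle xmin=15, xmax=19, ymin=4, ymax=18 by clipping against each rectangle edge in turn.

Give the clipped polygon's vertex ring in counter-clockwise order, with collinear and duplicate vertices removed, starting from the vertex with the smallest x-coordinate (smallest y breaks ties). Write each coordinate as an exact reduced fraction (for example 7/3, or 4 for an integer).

1. After x ≥ 15: [(15,9/4) (18,3) (15,15)]
2. After x ≤ 19: [(15,9/4) (18,3) (15,15)]
3. After y ≥ 4: [(15,4) (71/4,4) (15,15)]
4. After y ≤ 18: [(15,4) (71/4,4) (15,15)]
5. Canonical ring: [(15,4) (71/4,4) (15,15)]

Clipped polygon: [(15,4) (71/4,4) (15,15)]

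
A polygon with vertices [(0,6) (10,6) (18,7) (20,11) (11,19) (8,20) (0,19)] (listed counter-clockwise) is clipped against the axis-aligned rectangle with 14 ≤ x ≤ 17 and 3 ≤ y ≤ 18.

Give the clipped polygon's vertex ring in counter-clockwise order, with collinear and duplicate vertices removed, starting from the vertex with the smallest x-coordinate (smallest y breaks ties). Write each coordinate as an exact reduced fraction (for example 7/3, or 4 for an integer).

1. After x ≥ 14: [(14,13/2) (18,7) (20,11) (14,49/3)]
2. After x ≤ 17: [(14,13/2) (17,55/8) (17,41/3) (14,49/3)]
3. After y ≥ 3: [(14,13/2) (17,55/8) (17,41/3) (14,49/3)]
4. After y ≤ 18: [(14,13/2) (17,55/8) (17,41/3) (14,49/3)]
5. Canonical ring: [(14,13/2) (17,55/8) (17,41/3) (14,49/3)]

Clipped polygon: [(14,13/2) (17,55/8) (17,41/3) (14,49/3)]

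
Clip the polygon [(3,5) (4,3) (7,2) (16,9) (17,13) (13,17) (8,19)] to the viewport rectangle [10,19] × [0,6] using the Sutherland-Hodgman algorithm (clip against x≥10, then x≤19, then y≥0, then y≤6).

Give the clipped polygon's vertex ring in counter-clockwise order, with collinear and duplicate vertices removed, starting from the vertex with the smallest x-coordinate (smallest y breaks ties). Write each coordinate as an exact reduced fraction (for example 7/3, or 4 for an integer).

Clipped polygon: [(10,13/3) (85/7,6) (10,6)]

1. After x ≥ 10: [(10,13/3) (16,9) (17,13) (13,17) (10,91/5)]
2. After x ≤ 19: [(10,13/3) (16,9) (17,13) (13,17) (10,91/5)]
3. After y ≥ 0: [(10,13/3) (16,9) (17,13) (13,17) (10,91/5)]
4. After y ≤ 6: [(10,6) (10,13/3) (85/7,6)]
5. Canonical ring: [(10,13/3) (85/7,6) (10,6)]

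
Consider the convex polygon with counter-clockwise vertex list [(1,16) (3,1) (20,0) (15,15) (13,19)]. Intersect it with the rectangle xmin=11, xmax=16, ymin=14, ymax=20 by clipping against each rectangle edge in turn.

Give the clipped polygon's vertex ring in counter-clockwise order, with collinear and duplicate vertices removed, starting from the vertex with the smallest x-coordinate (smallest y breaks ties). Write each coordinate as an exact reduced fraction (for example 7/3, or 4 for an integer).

Clipped polygon: [(11,14) (46/3,14) (15,15) (13,19) (11,37/2)]

1. After x ≥ 11: [(11,37/2) (11,9/17) (20,0) (15,15) (13,19)]
2. After x ≤ 16: [(11,37/2) (11,9/17) (16,4/17) (16,12) (15,15) (13,19)]
3. After y ≥ 14: [(11,37/2) (11,14) (46/3,14) (15,15) (13,19)]
4. After y ≤ 20: [(11,37/2) (11,14) (46/3,14) (15,15) (13,19)]
5. Canonical ring: [(11,14) (46/3,14) (15,15) (13,19) (11,37/2)]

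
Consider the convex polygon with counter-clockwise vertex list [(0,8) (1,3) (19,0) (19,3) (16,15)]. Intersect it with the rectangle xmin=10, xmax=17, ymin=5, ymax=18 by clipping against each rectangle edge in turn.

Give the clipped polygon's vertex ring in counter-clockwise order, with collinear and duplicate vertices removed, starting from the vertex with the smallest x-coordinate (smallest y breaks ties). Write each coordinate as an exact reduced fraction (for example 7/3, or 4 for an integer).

Clipped polygon: [(10,5) (17,5) (17,11) (16,15) (10,99/8)]

1. After x ≥ 10: [(10,99/8) (10,3/2) (19,0) (19,3) (16,15)]
2. After x ≤ 17: [(10,99/8) (10,3/2) (17,1/3) (17,11) (16,15)]
3. After y ≥ 5: [(10,99/8) (10,5) (17,5) (17,11) (16,15)]
4. After y ≤ 18: [(10,99/8) (10,5) (17,5) (17,11) (16,15)]
5. Canonical ring: [(10,5) (17,5) (17,11) (16,15) (10,99/8)]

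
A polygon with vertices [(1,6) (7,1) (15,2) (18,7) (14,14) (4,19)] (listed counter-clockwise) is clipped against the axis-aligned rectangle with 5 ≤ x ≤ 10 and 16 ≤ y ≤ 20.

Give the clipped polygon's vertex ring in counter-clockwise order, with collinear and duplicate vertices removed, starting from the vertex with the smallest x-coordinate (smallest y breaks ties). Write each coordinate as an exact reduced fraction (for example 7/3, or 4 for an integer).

Clipped polygon: [(5,16) (10,16) (5,37/2)]

1. After x ≥ 5: [(5,8/3) (7,1) (15,2) (18,7) (14,14) (5,37/2)]
2. After x ≤ 10: [(5,8/3) (7,1) (10,11/8) (10,16) (5,37/2)]
3. After y ≥ 16: [(5,16) (10,16) (10,16) (5,37/2)]
4. After y ≤ 20: [(5,16) (10,16) (10,16) (5,37/2)]
5. Canonical ring: [(5,16) (10,16) (5,37/2)]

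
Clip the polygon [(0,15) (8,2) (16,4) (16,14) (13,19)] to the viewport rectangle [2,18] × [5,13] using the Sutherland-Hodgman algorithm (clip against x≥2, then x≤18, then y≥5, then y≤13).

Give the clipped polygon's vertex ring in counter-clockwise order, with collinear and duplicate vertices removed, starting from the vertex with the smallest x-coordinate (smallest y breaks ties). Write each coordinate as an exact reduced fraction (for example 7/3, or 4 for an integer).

1. After x ≥ 2: [(2,203/13) (2,47/4) (8,2) (16,4) (16,14) (13,19)]
2. After x ≤ 18: [(2,203/13) (2,47/4) (8,2) (16,4) (16,14) (13,19)]
3. After y ≥ 5: [(2,203/13) (2,47/4) (80/13,5) (16,5) (16,14) (13,19)]
4. After y ≤ 13: [(2,13) (2,47/4) (80/13,5) (16,5) (16,13)]
5. Canonical ring: [(2,47/4) (80/13,5) (16,5) (16,13) (2,13)]

Clipped polygon: [(2,47/4) (80/13,5) (16,5) (16,13) (2,13)]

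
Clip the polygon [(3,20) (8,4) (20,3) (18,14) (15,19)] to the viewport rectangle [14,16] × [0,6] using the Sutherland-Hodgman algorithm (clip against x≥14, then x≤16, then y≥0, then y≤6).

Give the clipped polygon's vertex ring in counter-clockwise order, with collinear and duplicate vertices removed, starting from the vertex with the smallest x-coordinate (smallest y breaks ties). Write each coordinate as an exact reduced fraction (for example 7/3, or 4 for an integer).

Clipped polygon: [(14,7/2) (16,10/3) (16,6) (14,6)]

1. After x ≥ 14: [(14,229/12) (14,7/2) (20,3) (18,14) (15,19)]
2. After x ≤ 16: [(14,229/12) (14,7/2) (16,10/3) (16,52/3) (15,19)]
3. After y ≥ 0: [(14,229/12) (14,7/2) (16,10/3) (16,52/3) (15,19)]
4. After y ≤ 6: [(14,6) (14,7/2) (16,10/3) (16,6)]
5. Canonical ring: [(14,7/2) (16,10/3) (16,6) (14,6)]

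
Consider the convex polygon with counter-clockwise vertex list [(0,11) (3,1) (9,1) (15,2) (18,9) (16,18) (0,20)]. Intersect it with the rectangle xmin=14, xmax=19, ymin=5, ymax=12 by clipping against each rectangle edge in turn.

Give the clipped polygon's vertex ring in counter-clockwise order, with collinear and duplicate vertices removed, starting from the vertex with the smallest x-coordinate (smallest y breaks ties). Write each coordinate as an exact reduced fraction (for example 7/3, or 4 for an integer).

1. After x ≥ 14: [(14,11/6) (15,2) (18,9) (16,18) (14,73/4)]
2. After x ≤ 19: [(14,11/6) (15,2) (18,9) (16,18) (14,73/4)]
3. After y ≥ 5: [(14,5) (114/7,5) (18,9) (16,18) (14,73/4)]
4. After y ≤ 12: [(14,12) (14,5) (114/7,5) (18,9) (52/3,12)]
5. Canonical ring: [(14,5) (114/7,5) (18,9) (52/3,12) (14,12)]

Clipped polygon: [(14,5) (114/7,5) (18,9) (52/3,12) (14,12)]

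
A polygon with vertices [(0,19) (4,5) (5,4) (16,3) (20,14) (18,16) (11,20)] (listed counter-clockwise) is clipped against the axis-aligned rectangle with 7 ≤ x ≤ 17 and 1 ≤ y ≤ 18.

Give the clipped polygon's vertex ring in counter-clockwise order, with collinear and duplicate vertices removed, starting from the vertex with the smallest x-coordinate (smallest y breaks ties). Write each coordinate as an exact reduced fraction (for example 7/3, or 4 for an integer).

1. After x ≥ 7: [(7,216/11) (7,42/11) (16,3) (20,14) (18,16) (11,20)]
2. After x ≤ 17: [(7,216/11) (7,42/11) (16,3) (17,23/4) (17,116/7) (11,20)]
3. After y ≥ 1: [(7,216/11) (7,42/11) (16,3) (17,23/4) (17,116/7) (11,20)]
4. After y ≤ 18: [(7,18) (7,42/11) (16,3) (17,23/4) (17,116/7) (29/2,18)]
5. Canonical ring: [(7,42/11) (16,3) (17,23/4) (17,116/7) (29/2,18) (7,18)]

Clipped polygon: [(7,42/11) (16,3) (17,23/4) (17,116/7) (29/2,18) (7,18)]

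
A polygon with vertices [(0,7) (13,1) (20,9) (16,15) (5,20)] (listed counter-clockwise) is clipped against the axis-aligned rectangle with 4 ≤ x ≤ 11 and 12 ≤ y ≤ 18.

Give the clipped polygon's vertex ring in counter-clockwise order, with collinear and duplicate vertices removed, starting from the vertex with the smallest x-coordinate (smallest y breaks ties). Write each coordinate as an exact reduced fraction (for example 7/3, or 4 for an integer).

Clipped polygon: [(4,12) (11,12) (11,190/11) (47/5,18) (55/13,18) (4,87/5)]

1. After x ≥ 4: [(4,87/5) (4,67/13) (13,1) (20,9) (16,15) (5,20)]
2. After x ≤ 11: [(4,87/5) (4,67/13) (11,25/13) (11,190/11) (5,20)]
3. After y ≥ 12: [(4,87/5) (4,12) (11,12) (11,190/11) (5,20)]
4. After y ≤ 18: [(55/13,18) (4,87/5) (4,12) (11,12) (11,190/11) (47/5,18)]
5. Canonical ring: [(4,12) (11,12) (11,190/11) (47/5,18) (55/13,18) (4,87/5)]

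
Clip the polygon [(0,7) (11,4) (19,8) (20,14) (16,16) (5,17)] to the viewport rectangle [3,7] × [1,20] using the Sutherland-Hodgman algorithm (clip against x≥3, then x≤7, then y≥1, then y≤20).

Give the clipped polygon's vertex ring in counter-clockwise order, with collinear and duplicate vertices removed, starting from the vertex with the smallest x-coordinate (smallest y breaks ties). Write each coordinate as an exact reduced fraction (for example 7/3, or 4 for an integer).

Clipped polygon: [(3,68/11) (7,56/11) (7,185/11) (5,17) (3,13)]

1. After x ≥ 3: [(3,13) (3,68/11) (11,4) (19,8) (20,14) (16,16) (5,17)]
2. After x ≤ 7: [(3,13) (3,68/11) (7,56/11) (7,185/11) (5,17)]
3. After y ≥ 1: [(3,13) (3,68/11) (7,56/11) (7,185/11) (5,17)]
4. After y ≤ 20: [(3,13) (3,68/11) (7,56/11) (7,185/11) (5,17)]
5. Canonical ring: [(3,68/11) (7,56/11) (7,185/11) (5,17) (3,13)]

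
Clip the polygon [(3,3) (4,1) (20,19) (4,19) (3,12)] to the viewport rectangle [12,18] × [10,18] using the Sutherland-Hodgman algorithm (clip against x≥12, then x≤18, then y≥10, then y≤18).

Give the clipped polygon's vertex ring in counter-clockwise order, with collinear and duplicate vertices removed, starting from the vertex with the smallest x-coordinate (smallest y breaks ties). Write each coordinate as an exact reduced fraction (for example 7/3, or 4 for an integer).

Clipped polygon: [(12,10) (18,67/4) (18,18) (12,18)]

1. After x ≥ 12: [(12,10) (20,19) (12,19)]
2. After x ≤ 18: [(12,10) (18,67/4) (18,19) (12,19)]
3. After y ≥ 10: [(12,10) (18,67/4) (18,19) (12,19)]
4. After y ≤ 18: [(12,18) (12,10) (18,67/4) (18,18)]
5. Canonical ring: [(12,10) (18,67/4) (18,18) (12,18)]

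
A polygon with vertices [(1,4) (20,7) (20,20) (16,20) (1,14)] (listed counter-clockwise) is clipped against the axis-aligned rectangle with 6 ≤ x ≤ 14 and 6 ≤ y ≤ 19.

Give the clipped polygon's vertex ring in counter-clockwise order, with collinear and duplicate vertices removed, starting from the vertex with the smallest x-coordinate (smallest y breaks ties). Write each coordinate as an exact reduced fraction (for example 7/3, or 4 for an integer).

Clipped polygon: [(6,6) (41/3,6) (14,115/19) (14,19) (27/2,19) (6,16)]

1. After x ≥ 6: [(6,91/19) (20,7) (20,20) (16,20) (6,16)]
2. After x ≤ 14: [(6,91/19) (14,115/19) (14,96/5) (6,16)]
3. After y ≥ 6: [(6,6) (41/3,6) (14,115/19) (14,96/5) (6,16)]
4. After y ≤ 19: [(6,6) (41/3,6) (14,115/19) (14,19) (27/2,19) (6,16)]
5. Canonical ring: [(6,6) (41/3,6) (14,115/19) (14,19) (27/2,19) (6,16)]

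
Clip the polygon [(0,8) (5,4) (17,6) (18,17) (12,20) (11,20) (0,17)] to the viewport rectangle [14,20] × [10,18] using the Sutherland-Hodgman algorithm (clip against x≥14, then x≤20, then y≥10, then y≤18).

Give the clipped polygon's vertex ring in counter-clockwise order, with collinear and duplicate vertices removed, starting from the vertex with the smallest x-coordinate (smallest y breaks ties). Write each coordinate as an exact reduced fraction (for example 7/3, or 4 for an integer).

1. After x ≥ 14: [(14,11/2) (17,6) (18,17) (14,19)]
2. After x ≤ 20: [(14,11/2) (17,6) (18,17) (14,19)]
3. After y ≥ 10: [(14,10) (191/11,10) (18,17) (14,19)]
4. After y ≤ 18: [(14,18) (14,10) (191/11,10) (18,17) (16,18)]
5. Canonical ring: [(14,10) (191/11,10) (18,17) (16,18) (14,18)]

Clipped polygon: [(14,10) (191/11,10) (18,17) (16,18) (14,18)]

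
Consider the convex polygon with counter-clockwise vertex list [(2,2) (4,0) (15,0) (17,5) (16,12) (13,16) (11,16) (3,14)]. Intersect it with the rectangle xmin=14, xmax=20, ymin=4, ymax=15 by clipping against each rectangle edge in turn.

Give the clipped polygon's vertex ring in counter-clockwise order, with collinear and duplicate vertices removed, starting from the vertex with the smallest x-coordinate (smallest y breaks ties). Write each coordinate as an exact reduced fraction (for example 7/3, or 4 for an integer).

Clipped polygon: [(14,4) (83/5,4) (17,5) (16,12) (14,44/3)]

1. After x ≥ 14: [(14,0) (15,0) (17,5) (16,12) (14,44/3)]
2. After x ≤ 20: [(14,0) (15,0) (17,5) (16,12) (14,44/3)]
3. After y ≥ 4: [(14,4) (83/5,4) (17,5) (16,12) (14,44/3)]
4. After y ≤ 15: [(14,4) (83/5,4) (17,5) (16,12) (14,44/3)]
5. Canonical ring: [(14,4) (83/5,4) (17,5) (16,12) (14,44/3)]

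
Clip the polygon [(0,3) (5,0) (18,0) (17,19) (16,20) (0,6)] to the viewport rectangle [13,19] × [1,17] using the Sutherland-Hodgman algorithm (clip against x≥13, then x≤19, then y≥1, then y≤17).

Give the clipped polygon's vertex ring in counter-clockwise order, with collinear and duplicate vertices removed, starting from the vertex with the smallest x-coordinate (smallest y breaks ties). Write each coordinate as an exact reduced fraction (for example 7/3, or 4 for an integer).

Clipped polygon: [(13,1) (341/19,1) (325/19,17) (13,17)]

1. After x ≥ 13: [(13,0) (18,0) (17,19) (16,20) (13,139/8)]
2. After x ≤ 19: [(13,0) (18,0) (17,19) (16,20) (13,139/8)]
3. After y ≥ 1: [(13,1) (341/19,1) (17,19) (16,20) (13,139/8)]
4. After y ≤ 17: [(13,17) (13,1) (341/19,1) (325/19,17)]
5. Canonical ring: [(13,1) (341/19,1) (325/19,17) (13,17)]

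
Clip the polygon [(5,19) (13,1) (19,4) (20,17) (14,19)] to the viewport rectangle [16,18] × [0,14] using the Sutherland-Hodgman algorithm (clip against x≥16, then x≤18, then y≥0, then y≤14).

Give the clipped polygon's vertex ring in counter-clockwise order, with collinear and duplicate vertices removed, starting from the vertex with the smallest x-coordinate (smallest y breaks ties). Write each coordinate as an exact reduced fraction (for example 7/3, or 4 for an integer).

Clipped polygon: [(16,5/2) (18,7/2) (18,14) (16,14)]

1. After x ≥ 16: [(16,5/2) (19,4) (20,17) (16,55/3)]
2. After x ≤ 18: [(16,5/2) (18,7/2) (18,53/3) (16,55/3)]
3. After y ≥ 0: [(16,5/2) (18,7/2) (18,53/3) (16,55/3)]
4. After y ≤ 14: [(16,14) (16,5/2) (18,7/2) (18,14)]
5. Canonical ring: [(16,5/2) (18,7/2) (18,14) (16,14)]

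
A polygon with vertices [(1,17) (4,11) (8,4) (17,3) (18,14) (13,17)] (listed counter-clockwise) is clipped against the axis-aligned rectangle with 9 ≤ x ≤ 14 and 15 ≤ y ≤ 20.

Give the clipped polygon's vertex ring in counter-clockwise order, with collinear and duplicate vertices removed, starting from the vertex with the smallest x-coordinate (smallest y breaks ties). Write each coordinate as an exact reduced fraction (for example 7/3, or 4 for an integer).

1. After x ≥ 9: [(9,17) (9,35/9) (17,3) (18,14) (13,17)]
2. After x ≤ 14: [(9,17) (9,35/9) (14,10/3) (14,82/5) (13,17)]
3. After y ≥ 15: [(9,17) (9,15) (14,15) (14,82/5) (13,17)]
4. After y ≤ 20: [(9,17) (9,15) (14,15) (14,82/5) (13,17)]
5. Canonical ring: [(9,15) (14,15) (14,82/5) (13,17) (9,17)]

Clipped polygon: [(9,15) (14,15) (14,82/5) (13,17) (9,17)]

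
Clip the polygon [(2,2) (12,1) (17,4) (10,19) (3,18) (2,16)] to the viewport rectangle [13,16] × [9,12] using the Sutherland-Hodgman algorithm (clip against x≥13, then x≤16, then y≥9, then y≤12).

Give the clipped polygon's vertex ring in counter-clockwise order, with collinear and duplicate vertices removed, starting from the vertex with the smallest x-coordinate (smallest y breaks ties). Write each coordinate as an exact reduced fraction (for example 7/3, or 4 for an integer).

1. After x ≥ 13: [(13,8/5) (17,4) (13,88/7)]
2. After x ≤ 16: [(13,8/5) (16,17/5) (16,43/7) (13,88/7)]
3. After y ≥ 9: [(13,9) (44/3,9) (13,88/7)]
4. After y ≤ 12: [(13,12) (13,9) (44/3,9) (199/15,12)]
5. Canonical ring: [(13,9) (44/3,9) (199/15,12) (13,12)]

Clipped polygon: [(13,9) (44/3,9) (199/15,12) (13,12)]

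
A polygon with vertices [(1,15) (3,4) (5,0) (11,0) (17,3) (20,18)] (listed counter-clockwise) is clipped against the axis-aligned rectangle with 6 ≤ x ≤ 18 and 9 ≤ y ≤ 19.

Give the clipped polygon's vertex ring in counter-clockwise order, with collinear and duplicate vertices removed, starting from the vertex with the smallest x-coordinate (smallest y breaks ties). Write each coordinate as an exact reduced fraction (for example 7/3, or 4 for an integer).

1. After x ≥ 6: [(6,300/19) (6,0) (11,0) (17,3) (20,18)]
2. After x ≤ 18: [(18,336/19) (6,300/19) (6,0) (11,0) (17,3) (18,8)]
3. After y ≥ 9: [(18,9) (18,336/19) (6,300/19) (6,9)]
4. After y ≤ 19: [(18,9) (18,336/19) (6,300/19) (6,9)]
5. Canonical ring: [(6,9) (18,9) (18,336/19) (6,300/19)]

Clipped polygon: [(6,9) (18,9) (18,336/19) (6,300/19)]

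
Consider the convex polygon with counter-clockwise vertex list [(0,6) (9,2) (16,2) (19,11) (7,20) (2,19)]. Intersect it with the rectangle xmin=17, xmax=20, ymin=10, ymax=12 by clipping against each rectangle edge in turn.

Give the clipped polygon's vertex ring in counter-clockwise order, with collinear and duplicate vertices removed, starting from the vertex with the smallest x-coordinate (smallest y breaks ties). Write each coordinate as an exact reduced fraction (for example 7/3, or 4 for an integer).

Clipped polygon: [(17,10) (56/3,10) (19,11) (53/3,12) (17,12)]

1. After x ≥ 17: [(17,5) (19,11) (17,25/2)]
2. After x ≤ 20: [(17,5) (19,11) (17,25/2)]
3. After y ≥ 10: [(17,10) (56/3,10) (19,11) (17,25/2)]
4. After y ≤ 12: [(17,12) (17,10) (56/3,10) (19,11) (53/3,12)]
5. Canonical ring: [(17,10) (56/3,10) (19,11) (53/3,12) (17,12)]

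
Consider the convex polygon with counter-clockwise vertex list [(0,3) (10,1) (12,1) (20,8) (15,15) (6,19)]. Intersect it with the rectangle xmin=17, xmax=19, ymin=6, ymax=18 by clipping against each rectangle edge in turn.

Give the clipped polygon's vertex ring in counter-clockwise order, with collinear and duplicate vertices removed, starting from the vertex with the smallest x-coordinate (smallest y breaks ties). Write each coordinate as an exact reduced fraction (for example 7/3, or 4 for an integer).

Clipped polygon: [(17,6) (124/7,6) (19,57/8) (19,47/5) (17,61/5)]

1. After x ≥ 17: [(17,43/8) (20,8) (17,61/5)]
2. After x ≤ 19: [(17,43/8) (19,57/8) (19,47/5) (17,61/5)]
3. After y ≥ 6: [(17,6) (124/7,6) (19,57/8) (19,47/5) (17,61/5)]
4. After y ≤ 18: [(17,6) (124/7,6) (19,57/8) (19,47/5) (17,61/5)]
5. Canonical ring: [(17,6) (124/7,6) (19,57/8) (19,47/5) (17,61/5)]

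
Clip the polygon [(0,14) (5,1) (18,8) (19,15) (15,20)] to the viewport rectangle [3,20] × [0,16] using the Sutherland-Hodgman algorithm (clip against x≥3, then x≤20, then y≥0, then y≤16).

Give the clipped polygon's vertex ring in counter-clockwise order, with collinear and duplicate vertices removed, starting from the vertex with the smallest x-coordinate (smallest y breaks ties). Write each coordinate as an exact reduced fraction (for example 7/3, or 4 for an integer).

1. After x ≥ 3: [(3,76/5) (3,31/5) (5,1) (18,8) (19,15) (15,20)]
2. After x ≤ 20: [(3,76/5) (3,31/5) (5,1) (18,8) (19,15) (15,20)]
3. After y ≥ 0: [(3,76/5) (3,31/5) (5,1) (18,8) (19,15) (15,20)]
4. After y ≤ 16: [(5,16) (3,76/5) (3,31/5) (5,1) (18,8) (19,15) (91/5,16)]
5. Canonical ring: [(3,31/5) (5,1) (18,8) (19,15) (91/5,16) (5,16) (3,76/5)]

Clipped polygon: [(3,31/5) (5,1) (18,8) (19,15) (91/5,16) (5,16) (3,76/5)]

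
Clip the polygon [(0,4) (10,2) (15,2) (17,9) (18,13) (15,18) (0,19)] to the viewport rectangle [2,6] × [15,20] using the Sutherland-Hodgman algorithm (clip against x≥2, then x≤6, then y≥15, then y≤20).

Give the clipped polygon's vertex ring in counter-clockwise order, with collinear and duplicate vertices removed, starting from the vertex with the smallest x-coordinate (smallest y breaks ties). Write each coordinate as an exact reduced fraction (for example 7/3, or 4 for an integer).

1. After x ≥ 2: [(2,18/5) (10,2) (15,2) (17,9) (18,13) (15,18) (2,283/15)]
2. After x ≤ 6: [(2,18/5) (6,14/5) (6,93/5) (2,283/15)]
3. After y ≥ 15: [(2,15) (6,15) (6,93/5) (2,283/15)]
4. After y ≤ 20: [(2,15) (6,15) (6,93/5) (2,283/15)]
5. Canonical ring: [(2,15) (6,15) (6,93/5) (2,283/15)]

Clipped polygon: [(2,15) (6,15) (6,93/5) (2,283/15)]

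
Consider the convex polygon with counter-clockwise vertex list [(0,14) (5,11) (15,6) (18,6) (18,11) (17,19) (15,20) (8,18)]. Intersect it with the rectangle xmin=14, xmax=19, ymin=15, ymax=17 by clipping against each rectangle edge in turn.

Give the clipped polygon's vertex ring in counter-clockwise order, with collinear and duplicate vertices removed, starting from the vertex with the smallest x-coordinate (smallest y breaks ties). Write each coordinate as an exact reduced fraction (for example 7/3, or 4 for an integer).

Clipped polygon: [(14,15) (35/2,15) (69/4,17) (14,17)]

1. After x ≥ 14: [(14,13/2) (15,6) (18,6) (18,11) (17,19) (15,20) (14,138/7)]
2. After x ≤ 19: [(14,13/2) (15,6) (18,6) (18,11) (17,19) (15,20) (14,138/7)]
3. After y ≥ 15: [(14,15) (35/2,15) (17,19) (15,20) (14,138/7)]
4. After y ≤ 17: [(14,17) (14,15) (35/2,15) (69/4,17)]
5. Canonical ring: [(14,15) (35/2,15) (69/4,17) (14,17)]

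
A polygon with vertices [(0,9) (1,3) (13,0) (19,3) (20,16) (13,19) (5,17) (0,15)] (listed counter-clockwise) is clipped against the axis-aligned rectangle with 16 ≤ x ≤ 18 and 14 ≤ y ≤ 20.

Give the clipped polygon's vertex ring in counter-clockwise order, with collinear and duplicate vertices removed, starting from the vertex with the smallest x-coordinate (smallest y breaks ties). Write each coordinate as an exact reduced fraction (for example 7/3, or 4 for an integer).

1. After x ≥ 16: [(16,3/2) (19,3) (20,16) (16,124/7)]
2. After x ≤ 18: [(16,3/2) (18,5/2) (18,118/7) (16,124/7)]
3. After y ≥ 14: [(16,14) (18,14) (18,118/7) (16,124/7)]
4. After y ≤ 20: [(16,14) (18,14) (18,118/7) (16,124/7)]
5. Canonical ring: [(16,14) (18,14) (18,118/7) (16,124/7)]

Clipped polygon: [(16,14) (18,14) (18,118/7) (16,124/7)]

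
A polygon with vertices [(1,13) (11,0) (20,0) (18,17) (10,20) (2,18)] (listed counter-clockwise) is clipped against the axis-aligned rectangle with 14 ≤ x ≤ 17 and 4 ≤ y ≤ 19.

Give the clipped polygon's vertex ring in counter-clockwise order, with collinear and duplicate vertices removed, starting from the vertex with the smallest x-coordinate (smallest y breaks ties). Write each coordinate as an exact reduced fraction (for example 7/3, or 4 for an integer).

1. After x ≥ 14: [(14,0) (20,0) (18,17) (14,37/2)]
2. After x ≤ 17: [(14,0) (17,0) (17,139/8) (14,37/2)]
3. After y ≥ 4: [(14,4) (17,4) (17,139/8) (14,37/2)]
4. After y ≤ 19: [(14,4) (17,4) (17,139/8) (14,37/2)]
5. Canonical ring: [(14,4) (17,4) (17,139/8) (14,37/2)]

Clipped polygon: [(14,4) (17,4) (17,139/8) (14,37/2)]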